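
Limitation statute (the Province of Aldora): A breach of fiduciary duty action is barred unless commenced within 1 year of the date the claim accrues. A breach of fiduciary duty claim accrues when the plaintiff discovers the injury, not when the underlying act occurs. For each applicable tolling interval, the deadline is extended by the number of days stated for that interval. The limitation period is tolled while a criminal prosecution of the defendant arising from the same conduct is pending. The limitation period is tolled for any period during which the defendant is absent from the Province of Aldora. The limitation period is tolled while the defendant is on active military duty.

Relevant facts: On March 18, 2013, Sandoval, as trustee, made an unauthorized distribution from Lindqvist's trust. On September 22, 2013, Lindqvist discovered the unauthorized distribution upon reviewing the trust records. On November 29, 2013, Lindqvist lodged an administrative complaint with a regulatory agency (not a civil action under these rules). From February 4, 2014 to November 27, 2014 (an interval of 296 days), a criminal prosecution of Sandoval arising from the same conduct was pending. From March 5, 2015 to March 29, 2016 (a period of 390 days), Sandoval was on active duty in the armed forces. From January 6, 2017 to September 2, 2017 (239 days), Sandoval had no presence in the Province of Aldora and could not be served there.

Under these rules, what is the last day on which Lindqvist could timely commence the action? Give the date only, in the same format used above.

Accrual is tied to discovery, so the period began on September 22, 2013 rather than on March 18, 2013 when the act occurred.
The untolled deadline — 1 year after September 22, 2013 — is September 22, 2014.
The period was tolled for 296 days by the pending criminal prosecution (February 4, 2014 to November 27, 2014), pushing the deadline to July 15, 2015.
The defendant's active military service from March 5, 2015 to March 29, 2016 tolled the period for 390 days, extending the deadline to August 8, 2016.
By the time the defendant's absence from the jurisdiction began on January 6, 2017, the limitation period had already expired on August 8, 2016; that interval cannot revive it.
None of the other events listed affects the running of the period under the stated rules.

August 8, 2016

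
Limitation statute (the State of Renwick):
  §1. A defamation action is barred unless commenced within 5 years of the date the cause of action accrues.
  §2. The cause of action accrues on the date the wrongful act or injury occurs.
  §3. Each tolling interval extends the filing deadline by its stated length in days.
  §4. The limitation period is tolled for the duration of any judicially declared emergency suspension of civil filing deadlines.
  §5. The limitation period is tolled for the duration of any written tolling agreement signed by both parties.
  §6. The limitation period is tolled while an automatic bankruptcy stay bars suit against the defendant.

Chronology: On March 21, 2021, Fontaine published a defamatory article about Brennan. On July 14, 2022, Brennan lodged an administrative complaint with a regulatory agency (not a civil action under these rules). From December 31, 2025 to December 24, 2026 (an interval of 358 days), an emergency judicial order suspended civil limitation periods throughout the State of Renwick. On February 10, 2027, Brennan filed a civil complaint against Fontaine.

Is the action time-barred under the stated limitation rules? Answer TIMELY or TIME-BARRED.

TIMELY

The cause of action accrued on March 21, 2021, the date of the act.
Adding the 5 years base period to March 21, 2021 gives a deadline of March 21, 2026, before any tolling.
The period was tolled for 358 days by the emergency suspension of filing deadlines (December 31, 2025 to December 24, 2026), pushing the deadline to March 14, 2027.
The other events in the timeline have no effect on the limitation period under the stated rules.
Brennan filed on February 10, 2027, before the March 14, 2027 deadline, so the action is timely.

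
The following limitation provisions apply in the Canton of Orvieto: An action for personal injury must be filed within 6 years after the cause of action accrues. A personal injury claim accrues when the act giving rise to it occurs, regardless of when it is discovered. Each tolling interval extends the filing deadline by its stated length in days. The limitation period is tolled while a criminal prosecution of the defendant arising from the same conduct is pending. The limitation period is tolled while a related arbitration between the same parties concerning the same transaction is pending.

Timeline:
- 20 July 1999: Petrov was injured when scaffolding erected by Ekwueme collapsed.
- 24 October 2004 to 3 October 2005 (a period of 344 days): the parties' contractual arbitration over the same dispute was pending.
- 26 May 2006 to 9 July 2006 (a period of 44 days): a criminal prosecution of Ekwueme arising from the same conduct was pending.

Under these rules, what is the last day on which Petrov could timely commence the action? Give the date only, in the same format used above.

12 August 2006

The cause of action accrued on 20 July 1999, the date of the act.
Adding the 6 years base period to 20 July 1999 gives a deadline of 20 July 2005, before any tolling.
The period was tolled for 344 days by the pending related arbitration (24 October 2004 to 3 October 2005), pushing the deadline to 29 June 2006.
The pending criminal prosecution from 26 May 2006 to 9 July 2006 tolled the period for 44 days, extending the deadline to 12 August 2006.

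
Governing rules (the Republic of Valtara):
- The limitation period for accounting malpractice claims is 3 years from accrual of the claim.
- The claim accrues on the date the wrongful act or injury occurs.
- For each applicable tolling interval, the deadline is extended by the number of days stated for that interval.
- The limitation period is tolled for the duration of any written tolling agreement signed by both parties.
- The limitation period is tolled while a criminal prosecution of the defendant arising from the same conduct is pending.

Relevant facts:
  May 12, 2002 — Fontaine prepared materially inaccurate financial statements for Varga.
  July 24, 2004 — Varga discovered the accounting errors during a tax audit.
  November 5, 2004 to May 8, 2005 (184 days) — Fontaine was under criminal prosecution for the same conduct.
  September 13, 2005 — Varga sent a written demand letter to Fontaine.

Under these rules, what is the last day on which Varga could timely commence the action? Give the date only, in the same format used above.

The claim accrued on May 12, 2002, when the wrongful act occurred; under the stated occurrence rule the July 24, 2004 discovery does not delay accrual.
3 years from May 12, 2002 is May 12, 2005.
The period was tolled for 184 days by the pending criminal prosecution (November 5, 2004 to May 8, 2005), pushing the deadline to November 12, 2005.
Nothing else in the chronology tolls or restarts the period.

November 12, 2005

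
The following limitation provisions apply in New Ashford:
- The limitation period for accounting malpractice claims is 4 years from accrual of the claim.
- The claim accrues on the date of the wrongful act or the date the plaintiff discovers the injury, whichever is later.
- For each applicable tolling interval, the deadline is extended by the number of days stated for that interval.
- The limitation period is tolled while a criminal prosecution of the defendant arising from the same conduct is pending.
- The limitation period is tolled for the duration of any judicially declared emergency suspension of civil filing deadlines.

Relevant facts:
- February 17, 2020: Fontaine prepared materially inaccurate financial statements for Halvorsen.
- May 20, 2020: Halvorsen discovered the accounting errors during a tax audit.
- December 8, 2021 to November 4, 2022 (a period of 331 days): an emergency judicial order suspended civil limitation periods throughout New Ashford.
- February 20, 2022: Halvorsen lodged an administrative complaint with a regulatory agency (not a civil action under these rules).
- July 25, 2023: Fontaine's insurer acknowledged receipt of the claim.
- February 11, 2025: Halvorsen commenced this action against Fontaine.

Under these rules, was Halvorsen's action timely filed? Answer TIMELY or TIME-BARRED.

TIMELY

Taking the later of the act (February 17, 2020) and discovery (May 20, 2020), the claim accrued on May 20, 2020.
The untolled deadline — 4 years after May 20, 2020 — is May 20, 2024.
The emergency suspension of filing deadlines from December 8, 2021 to November 4, 2022 tolled the period for 331 days, extending the deadline to April 16, 2025.
Nothing else in the chronology tolls or restarts the period.
The February 11, 2025 filing precedes the April 16, 2025 deadline; the claim is timely.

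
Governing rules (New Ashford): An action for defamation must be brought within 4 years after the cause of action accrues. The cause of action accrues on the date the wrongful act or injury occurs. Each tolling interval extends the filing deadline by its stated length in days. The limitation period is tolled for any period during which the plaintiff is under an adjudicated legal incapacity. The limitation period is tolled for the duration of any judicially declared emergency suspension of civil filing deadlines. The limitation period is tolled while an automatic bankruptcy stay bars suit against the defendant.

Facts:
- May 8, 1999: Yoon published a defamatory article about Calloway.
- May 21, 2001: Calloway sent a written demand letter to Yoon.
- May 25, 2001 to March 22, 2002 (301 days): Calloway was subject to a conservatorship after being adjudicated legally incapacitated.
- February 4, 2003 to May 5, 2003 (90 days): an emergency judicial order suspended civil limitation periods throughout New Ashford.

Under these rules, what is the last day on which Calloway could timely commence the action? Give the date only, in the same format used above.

The claim accrued on May 8, 1999, when the wrongful act occurred.
The untolled deadline — 4 years after May 8, 1999 — is May 8, 2003.
The plaintiff's legal incapacity from May 25, 2001 to March 22, 2002 tolled the period for 301 days, extending the deadline to March 4, 2004.
Because the emergency suspension of filing deadlines ran from February 4, 2003 to May 5, 2003, the deadline is extended by 90 days to June 2, 2004.
Nothing else in the chronology tolls or restarts the period.

June 2, 2004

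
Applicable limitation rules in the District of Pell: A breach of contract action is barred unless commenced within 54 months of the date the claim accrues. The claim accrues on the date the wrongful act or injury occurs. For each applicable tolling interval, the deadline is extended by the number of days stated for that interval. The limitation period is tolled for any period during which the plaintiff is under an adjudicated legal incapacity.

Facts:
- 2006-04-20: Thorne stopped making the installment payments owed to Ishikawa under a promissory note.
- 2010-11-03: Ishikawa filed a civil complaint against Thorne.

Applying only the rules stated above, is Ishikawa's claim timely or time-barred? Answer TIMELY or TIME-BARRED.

The limitation period began to run on 2006-04-20.
Adding the 54 months base period to 2006-04-20 gives a deadline of 2010-10-20, before any tolling.
The 2010-11-03 filing falls after the 2010-10-20 deadline; the claim is time-barred.

TIME-BARRED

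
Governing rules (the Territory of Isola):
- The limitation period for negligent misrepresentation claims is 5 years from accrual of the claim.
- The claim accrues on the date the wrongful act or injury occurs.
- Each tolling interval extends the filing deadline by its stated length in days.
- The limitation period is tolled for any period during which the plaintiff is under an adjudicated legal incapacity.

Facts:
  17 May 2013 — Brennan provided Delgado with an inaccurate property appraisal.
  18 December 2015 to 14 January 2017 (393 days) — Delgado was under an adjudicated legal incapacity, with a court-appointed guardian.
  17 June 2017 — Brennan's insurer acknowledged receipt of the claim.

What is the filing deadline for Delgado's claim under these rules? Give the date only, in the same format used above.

14 June 2019

The claim accrued on 17 May 2013, the date of the act.
5 years from 17 May 2013 is 17 May 2018.
The period was tolled for 393 days by the plaintiff's legal incapacity (18 December 2015 to 14 January 2017), pushing the deadline to 14 June 2019.
The other events in the timeline have no effect on the limitation period under the stated rules.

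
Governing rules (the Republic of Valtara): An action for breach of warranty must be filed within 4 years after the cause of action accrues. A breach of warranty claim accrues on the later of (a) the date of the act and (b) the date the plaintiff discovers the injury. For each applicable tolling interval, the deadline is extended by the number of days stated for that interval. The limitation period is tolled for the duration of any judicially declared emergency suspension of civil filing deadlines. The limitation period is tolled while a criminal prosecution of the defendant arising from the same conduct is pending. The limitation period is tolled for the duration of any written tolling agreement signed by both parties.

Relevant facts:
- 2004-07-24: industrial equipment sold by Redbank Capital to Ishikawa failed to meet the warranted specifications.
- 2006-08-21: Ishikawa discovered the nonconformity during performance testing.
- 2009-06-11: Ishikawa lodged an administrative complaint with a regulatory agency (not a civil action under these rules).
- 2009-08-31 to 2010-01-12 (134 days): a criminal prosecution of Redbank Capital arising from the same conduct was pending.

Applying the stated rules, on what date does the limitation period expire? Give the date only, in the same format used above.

Because discovery on 2006-08-21 post-dates the 2004-07-24 act, accrual under the later-of rule falls on 2006-08-21.
The untolled deadline — 4 years after 2006-08-21 — is 2010-08-21.
The pending criminal prosecution from 2009-08-31 to 2010-01-12 tolled the period for 134 days, extending the deadline to 2011-01-02.
Nothing else in the chronology tolls or restarts the period.

2011-01-02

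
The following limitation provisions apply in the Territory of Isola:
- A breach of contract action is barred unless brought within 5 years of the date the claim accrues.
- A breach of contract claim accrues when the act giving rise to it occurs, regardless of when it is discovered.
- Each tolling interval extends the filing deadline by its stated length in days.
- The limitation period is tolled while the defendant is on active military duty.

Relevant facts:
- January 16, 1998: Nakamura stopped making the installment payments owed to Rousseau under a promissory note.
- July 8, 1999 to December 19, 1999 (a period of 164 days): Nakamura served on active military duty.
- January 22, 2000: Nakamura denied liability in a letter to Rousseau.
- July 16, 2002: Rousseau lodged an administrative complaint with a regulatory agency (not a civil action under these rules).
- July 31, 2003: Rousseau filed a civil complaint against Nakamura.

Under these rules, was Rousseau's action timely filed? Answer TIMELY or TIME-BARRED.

The claim accrued on January 16, 1998, when the wrongful act occurred.
The untolled deadline — 5 years after January 16, 1998 — is January 16, 2003.
Because the defendant's active military service ran from July 8, 1999 to December 19, 1999, the deadline is extended by 164 days to June 29, 2003.
The other events in the timeline have no effect on the limitation period under the stated rules.
Rousseau filed on July 31, 2003, after the June 29, 2003 deadline, so the action is time-barred.

TIME-BARRED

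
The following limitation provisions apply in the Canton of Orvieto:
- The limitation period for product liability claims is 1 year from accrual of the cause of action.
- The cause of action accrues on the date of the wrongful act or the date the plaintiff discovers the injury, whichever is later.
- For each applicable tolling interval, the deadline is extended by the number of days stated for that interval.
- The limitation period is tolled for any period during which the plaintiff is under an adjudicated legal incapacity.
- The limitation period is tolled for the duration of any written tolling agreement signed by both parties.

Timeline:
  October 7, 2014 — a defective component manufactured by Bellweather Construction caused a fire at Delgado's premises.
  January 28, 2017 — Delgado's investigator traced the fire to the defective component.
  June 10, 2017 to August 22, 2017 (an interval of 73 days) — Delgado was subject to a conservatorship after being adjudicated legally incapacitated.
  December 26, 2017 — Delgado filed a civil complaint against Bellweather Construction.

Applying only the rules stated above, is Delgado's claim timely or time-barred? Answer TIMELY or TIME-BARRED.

TIMELY

The claim accrued on January 28, 2017 — the later of the October 7, 2014 act and the January 28, 2017 discovery.
1 year from January 28, 2017 is January 28, 2018.
Because the plaintiff's legal incapacity ran from June 10, 2017 to August 22, 2017, the deadline is extended by 73 days to April 11, 2018.
Filing on December 26, 2017 beat the April 11, 2018 deadline — the action is timely.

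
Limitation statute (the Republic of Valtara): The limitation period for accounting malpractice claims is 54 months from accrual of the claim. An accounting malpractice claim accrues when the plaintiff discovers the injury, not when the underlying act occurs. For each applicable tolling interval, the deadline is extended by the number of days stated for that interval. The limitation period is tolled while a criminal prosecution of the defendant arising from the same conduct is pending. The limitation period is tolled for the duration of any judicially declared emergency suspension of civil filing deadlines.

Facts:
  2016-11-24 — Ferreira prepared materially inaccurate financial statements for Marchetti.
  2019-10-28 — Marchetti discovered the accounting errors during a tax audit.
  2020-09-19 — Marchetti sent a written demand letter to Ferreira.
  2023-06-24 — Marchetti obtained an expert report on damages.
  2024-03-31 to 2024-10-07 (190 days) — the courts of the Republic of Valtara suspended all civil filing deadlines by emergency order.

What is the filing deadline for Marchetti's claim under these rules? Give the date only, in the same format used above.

2024-11-04

Under the discovery rule, the claim accrued on 2019-10-28, when Marchetti discovered the injury — not on the 2016-11-24 date of the underlying act.
The untolled deadline — 54 months after 2019-10-28 — is 2024-04-28.
The emergency suspension of filing deadlines from 2024-03-31 to 2024-10-07 tolled the period for 190 days, extending the deadline to 2024-11-04.
The other events in the timeline have no effect on the limitation period under the stated rules.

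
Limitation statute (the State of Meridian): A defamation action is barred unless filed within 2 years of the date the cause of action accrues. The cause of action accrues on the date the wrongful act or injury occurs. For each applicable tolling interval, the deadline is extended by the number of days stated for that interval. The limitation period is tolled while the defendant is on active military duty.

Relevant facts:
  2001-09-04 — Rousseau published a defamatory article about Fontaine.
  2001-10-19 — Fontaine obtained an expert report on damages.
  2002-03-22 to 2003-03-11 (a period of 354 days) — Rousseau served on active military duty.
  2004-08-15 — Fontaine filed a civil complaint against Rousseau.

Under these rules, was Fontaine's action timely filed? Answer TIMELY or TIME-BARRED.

TIMELY

The cause of action accrued on 2001-09-04, the date of the act.
Adding the 2 years base period to 2001-09-04 gives a deadline of 2003-09-04, before any tolling.
Because the defendant's active military service ran from 2002-03-22 to 2003-03-11, the deadline is extended by 354 days to 2004-08-23.
None of the other events listed affects the running of the period under the stated rules.
Fontaine filed on 2004-08-15, before the 2004-08-23 deadline, so the action is timely.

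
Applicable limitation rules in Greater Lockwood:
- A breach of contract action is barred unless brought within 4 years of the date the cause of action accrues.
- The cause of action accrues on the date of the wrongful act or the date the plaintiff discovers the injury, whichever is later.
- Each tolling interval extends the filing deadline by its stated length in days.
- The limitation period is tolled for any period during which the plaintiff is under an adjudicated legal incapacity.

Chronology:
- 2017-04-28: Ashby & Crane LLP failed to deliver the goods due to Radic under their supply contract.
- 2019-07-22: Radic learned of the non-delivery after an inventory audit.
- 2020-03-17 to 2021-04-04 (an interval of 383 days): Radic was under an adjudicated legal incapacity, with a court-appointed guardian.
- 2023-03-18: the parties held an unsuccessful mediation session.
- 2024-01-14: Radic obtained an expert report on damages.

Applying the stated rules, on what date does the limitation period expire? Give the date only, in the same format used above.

2024-08-08

The claim accrued on 2019-07-22 — the later of the 2017-04-28 act and the 2019-07-22 discovery.
The untolled deadline — 4 years after 2019-07-22 — is 2023-07-22.
Because the plaintiff's legal incapacity ran from 2020-03-17 to 2021-04-04, the deadline is extended by 383 days to 2024-08-08.
Nothing else in the chronology tolls or restarts the period.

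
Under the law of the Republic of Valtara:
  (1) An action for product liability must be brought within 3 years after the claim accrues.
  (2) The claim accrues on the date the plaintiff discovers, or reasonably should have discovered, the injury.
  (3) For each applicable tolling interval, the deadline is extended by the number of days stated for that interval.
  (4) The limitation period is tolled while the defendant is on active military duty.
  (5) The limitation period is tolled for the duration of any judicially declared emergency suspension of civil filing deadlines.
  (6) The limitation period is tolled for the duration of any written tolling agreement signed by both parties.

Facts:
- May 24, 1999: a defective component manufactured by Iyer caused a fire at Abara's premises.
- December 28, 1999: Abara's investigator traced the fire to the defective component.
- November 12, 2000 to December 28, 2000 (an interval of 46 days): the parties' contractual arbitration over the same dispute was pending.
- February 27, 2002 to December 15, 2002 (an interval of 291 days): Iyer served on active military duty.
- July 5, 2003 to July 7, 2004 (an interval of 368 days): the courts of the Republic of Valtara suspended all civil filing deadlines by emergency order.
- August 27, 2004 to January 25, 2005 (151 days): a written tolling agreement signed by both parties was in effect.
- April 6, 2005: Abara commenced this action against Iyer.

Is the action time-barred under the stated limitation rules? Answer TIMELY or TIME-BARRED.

TIME-BARRED

Under the discovery rule, the claim accrued on December 28, 1999, when Abara discovered the injury — not on the May 24, 1999 date of the underlying act.
Adding the 3 years base period to December 28, 1999 gives a deadline of December 28, 2002, before any tolling.
Because the defendant's active military service ran from February 27, 2002 to December 15, 2002, the deadline is extended by 291 days to October 15, 2003.
The emergency suspension of filing deadlines from July 5, 2003 to July 7, 2004 tolled the period for 368 days, extending the deadline to October 17, 2004.
Because the written tolling agreement ran from August 27, 2004 to January 25, 2005, the deadline is extended by 151 days to March 17, 2005.
No stated provision tolls the period for a pending arbitration, so the interval from November 12, 2000 to December 28, 2000 has no effect on the deadline.
Abara filed on April 6, 2005, after the March 17, 2005 deadline, so the action is time-barred.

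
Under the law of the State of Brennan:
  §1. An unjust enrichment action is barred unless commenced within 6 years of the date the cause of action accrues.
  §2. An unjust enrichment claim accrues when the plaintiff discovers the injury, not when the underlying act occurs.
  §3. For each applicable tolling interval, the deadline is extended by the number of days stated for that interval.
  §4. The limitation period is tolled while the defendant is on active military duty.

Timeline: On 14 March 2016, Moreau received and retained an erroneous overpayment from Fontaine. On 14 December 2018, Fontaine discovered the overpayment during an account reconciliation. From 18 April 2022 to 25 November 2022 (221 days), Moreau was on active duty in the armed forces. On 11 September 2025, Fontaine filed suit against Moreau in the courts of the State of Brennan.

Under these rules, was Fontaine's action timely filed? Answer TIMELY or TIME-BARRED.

TIME-BARRED

Accrual is tied to discovery, so the period began on 14 December 2018 rather than on 14 March 2016 when the act occurred.
6 years from 14 December 2018 is 14 December 2024.
Because the defendant's active military service ran from 18 April 2022 to 25 November 2022, the deadline is extended by 221 days to 23 July 2025.
Filing on 11 September 2025 missed the 23 July 2025 deadline — the action is time-barred.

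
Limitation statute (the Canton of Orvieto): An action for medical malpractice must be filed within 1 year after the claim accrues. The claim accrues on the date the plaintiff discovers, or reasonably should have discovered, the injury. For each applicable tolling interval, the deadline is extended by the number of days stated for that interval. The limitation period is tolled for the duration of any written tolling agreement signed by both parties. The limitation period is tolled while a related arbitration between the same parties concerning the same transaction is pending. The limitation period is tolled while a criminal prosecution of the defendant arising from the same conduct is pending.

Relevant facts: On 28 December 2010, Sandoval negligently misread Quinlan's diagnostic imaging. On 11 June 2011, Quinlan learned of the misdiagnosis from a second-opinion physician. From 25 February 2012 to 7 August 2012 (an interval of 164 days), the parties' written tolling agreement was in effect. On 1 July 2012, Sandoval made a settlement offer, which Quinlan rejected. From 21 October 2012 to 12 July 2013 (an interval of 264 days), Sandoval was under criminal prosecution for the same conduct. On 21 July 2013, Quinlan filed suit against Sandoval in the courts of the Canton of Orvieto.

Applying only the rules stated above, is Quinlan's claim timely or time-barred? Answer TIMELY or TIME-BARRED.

TIMELY

The claim did not accrue until Quinlan discovered the injury on 11 June 2011; the 28 December 2010 act date does not start the clock under the stated rule.
The untolled deadline — 1 year after 11 June 2011 — is 11 June 2012.
The written tolling agreement from 25 February 2012 to 7 August 2012 tolled the period for 164 days, extending the deadline to 22 November 2012.
Because the pending criminal prosecution ran from 21 October 2012 to 12 July 2013, the deadline is extended by 264 days to 13 August 2013.
Nothing else in the chronology tolls or restarts the period.
Filing on 21 July 2013 beat the 13 August 2013 deadline — the action is timely.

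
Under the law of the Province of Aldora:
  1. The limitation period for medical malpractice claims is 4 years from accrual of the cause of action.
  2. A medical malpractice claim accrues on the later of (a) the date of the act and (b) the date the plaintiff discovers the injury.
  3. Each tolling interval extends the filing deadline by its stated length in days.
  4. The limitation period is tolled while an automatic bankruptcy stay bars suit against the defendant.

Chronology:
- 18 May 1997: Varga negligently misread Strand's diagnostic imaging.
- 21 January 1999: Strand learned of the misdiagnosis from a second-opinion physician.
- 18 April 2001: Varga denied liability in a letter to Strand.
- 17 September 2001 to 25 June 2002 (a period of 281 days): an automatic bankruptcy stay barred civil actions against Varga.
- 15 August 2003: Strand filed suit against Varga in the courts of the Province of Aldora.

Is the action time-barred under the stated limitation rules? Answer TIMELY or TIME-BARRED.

The claim accrued on 21 January 1999 — the later of the 18 May 1997 act and the 21 January 1999 discovery.
4 years from 21 January 1999 is 21 January 2003.
The automatic bankruptcy stay from 17 September 2001 to 25 June 2002 tolled the period for 281 days, extending the deadline to 29 October 2003.
The other events in the timeline have no effect on the limitation period under the stated rules.
Filing on 15 August 2003 beat the 29 October 2003 deadline — the action is timely.

TIMELY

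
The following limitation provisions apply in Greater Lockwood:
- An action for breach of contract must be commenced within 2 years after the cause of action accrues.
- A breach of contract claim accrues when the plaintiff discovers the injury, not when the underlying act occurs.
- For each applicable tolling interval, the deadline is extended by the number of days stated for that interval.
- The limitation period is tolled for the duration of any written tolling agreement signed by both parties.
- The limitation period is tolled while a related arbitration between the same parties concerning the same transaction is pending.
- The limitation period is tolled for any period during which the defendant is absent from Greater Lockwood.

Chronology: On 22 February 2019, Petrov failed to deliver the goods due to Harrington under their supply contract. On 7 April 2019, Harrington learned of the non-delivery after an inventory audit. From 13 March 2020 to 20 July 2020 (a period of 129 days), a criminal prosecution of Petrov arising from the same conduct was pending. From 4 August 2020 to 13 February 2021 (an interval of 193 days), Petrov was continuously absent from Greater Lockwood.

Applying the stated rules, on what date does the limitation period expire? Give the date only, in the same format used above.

17 October 2021

Accrual is tied to discovery, so the period began on 7 April 2019 rather than on 22 February 2019 when the act occurred.
Adding the 2 years base period to 7 April 2019 gives a deadline of 7 April 2021, before any tolling.
The period was tolled for 193 days by the defendant's absence from the jurisdiction (4 August 2020 to 13 February 2021), pushing the deadline to 17 October 2021.
Although a criminal prosecution ran from 13 March 2020 to 20 July 2020, the stated rules do not make that a tolling event, so it is disregarded.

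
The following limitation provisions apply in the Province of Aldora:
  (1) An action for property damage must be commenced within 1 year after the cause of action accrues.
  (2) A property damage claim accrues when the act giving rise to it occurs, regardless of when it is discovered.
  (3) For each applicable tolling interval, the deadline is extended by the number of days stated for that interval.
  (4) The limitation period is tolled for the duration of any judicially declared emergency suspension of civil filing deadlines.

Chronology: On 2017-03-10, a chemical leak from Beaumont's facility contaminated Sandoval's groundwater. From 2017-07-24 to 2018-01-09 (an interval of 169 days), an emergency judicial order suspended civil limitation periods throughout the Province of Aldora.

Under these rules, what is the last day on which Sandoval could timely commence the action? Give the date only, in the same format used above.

2018-08-26

The cause of action accrued on 2017-03-10, the date of the act.
Adding the 1 year base period to 2017-03-10 gives a deadline of 2018-03-10, before any tolling.
The emergency suspension of filing deadlines from 2017-07-24 to 2018-01-09 tolled the period for 169 days, extending the deadline to 2018-08-26.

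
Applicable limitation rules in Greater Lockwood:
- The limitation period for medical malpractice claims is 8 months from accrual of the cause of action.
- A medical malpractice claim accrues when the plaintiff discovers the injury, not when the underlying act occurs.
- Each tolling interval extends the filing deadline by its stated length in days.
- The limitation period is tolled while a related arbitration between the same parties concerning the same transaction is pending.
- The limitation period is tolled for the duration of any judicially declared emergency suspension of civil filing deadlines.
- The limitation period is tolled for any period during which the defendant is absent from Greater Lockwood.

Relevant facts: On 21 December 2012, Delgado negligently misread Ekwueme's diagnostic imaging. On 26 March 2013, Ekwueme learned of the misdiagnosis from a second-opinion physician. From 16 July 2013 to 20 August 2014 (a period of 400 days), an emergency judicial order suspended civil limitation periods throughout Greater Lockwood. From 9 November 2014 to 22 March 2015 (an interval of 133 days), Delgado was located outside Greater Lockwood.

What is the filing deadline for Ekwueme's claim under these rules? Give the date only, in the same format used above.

Under the discovery rule, the claim accrued on 26 March 2013, when Ekwueme discovered the injury — not on the 21 December 2012 date of the underlying act.
The untolled deadline — 8 months after 26 March 2013 — is 26 November 2013.
The period was tolled for 400 days by the emergency suspension of filing deadlines (16 July 2013 to 20 August 2014), pushing the deadline to 31 December 2014.
The period was tolled for 133 days by the defendant's absence from the jurisdiction (9 November 2014 to 22 March 2015), pushing the deadline to 13 May 2015.

13 May 2015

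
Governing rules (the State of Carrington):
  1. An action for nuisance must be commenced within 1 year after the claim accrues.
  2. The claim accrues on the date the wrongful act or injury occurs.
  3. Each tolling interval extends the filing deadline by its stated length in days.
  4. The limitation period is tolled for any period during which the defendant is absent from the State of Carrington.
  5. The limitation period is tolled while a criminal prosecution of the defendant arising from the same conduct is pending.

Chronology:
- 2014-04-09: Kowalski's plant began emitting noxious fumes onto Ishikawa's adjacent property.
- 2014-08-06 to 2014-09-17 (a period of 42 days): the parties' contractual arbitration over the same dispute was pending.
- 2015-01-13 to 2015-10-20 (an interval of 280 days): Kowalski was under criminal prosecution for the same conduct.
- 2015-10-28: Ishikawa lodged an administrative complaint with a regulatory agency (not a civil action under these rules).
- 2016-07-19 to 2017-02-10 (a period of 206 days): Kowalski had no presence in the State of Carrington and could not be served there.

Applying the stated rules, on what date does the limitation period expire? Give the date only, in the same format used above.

2016-01-14

The claim accrued on 2014-04-09, when the wrongful act occurred.
1 year from 2014-04-09 is 2015-04-09.
Because the pending criminal prosecution ran from 2015-01-13 to 2015-10-20, the deadline is extended by 280 days to 2016-01-14.
The defendant's absence from the jurisdiction starting 2016-07-19 came too late — the period had run on 2016-01-14 — and so does not extend the deadline.
No stated provision tolls the period for a pending arbitration, so the interval from 2014-08-06 to 2014-09-17 has no effect on the deadline.
None of the other events listed affects the running of the period under the stated rules.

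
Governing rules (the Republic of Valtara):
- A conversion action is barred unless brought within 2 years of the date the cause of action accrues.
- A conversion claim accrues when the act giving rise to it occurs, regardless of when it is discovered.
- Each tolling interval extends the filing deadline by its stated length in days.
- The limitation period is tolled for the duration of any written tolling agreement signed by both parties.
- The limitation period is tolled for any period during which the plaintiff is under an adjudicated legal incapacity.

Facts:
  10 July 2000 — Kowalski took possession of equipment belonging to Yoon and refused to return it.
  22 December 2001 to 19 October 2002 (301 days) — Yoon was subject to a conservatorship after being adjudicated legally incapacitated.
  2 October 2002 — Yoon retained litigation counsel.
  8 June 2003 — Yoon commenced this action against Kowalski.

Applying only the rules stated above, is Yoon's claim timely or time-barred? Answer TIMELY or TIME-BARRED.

TIME-BARRED

The limitation period began to run on 10 July 2000.
The untolled deadline — 2 years after 10 July 2000 — is 10 July 2002.
The period was tolled for 301 days by the plaintiff's legal incapacity (22 December 2001 to 19 October 2002), pushing the deadline to 7 May 2003.
The other events in the timeline have no effect on the limitation period under the stated rules.
The 8 June 2003 filing falls after the 7 May 2003 deadline; the claim is time-barred.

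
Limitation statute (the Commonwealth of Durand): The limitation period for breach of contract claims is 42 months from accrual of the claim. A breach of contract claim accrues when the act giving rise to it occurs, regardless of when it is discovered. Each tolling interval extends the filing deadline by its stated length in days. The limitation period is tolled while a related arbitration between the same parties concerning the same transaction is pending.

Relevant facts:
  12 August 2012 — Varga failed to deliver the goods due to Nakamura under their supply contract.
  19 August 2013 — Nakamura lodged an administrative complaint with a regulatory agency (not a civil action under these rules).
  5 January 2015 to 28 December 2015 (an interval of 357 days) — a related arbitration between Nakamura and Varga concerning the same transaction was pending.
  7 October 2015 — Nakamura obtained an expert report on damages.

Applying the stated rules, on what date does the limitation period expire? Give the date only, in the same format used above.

3 February 2017

The claim accrued on 12 August 2012, when the wrongful act occurred.
42 months from 12 August 2012 is 12 February 2016.
The period was tolled for 357 days by the pending related arbitration (5 January 2015 to 28 December 2015), pushing the deadline to 3 February 2017.
None of the other events listed affects the running of the period under the stated rules.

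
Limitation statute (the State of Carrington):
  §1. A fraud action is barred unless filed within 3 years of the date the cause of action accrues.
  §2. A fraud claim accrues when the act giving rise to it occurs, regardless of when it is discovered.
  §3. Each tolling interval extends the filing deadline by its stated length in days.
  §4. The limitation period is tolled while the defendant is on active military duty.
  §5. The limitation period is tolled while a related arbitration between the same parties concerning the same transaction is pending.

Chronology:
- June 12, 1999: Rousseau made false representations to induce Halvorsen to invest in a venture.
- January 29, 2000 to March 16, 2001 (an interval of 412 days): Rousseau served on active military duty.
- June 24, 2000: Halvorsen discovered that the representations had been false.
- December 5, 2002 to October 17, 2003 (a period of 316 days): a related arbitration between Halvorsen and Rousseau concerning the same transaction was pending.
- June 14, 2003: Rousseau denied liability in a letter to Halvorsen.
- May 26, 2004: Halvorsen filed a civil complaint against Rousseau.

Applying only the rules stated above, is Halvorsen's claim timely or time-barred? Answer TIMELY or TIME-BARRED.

Accrual is governed by the date of the act, so the period began to run on June 12, 1999; the later discovery on June 24, 2000 is irrelevant under the stated rule.
Adding the 3 years base period to June 12, 1999 gives a deadline of June 12, 2002, before any tolling.
Because the defendant's active military service ran from January 29, 2000 to March 16, 2001, the deadline is extended by 412 days to July 29, 2003.
The period was tolled for 316 days by the pending related arbitration (December 5, 2002 to October 17, 2003), pushing the deadline to June 9, 2004.
None of the other events listed affects the running of the period under the stated rules.
Halvorsen filed on May 26, 2004, before the June 9, 2004 deadline, so the action is timely.

TIMELY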